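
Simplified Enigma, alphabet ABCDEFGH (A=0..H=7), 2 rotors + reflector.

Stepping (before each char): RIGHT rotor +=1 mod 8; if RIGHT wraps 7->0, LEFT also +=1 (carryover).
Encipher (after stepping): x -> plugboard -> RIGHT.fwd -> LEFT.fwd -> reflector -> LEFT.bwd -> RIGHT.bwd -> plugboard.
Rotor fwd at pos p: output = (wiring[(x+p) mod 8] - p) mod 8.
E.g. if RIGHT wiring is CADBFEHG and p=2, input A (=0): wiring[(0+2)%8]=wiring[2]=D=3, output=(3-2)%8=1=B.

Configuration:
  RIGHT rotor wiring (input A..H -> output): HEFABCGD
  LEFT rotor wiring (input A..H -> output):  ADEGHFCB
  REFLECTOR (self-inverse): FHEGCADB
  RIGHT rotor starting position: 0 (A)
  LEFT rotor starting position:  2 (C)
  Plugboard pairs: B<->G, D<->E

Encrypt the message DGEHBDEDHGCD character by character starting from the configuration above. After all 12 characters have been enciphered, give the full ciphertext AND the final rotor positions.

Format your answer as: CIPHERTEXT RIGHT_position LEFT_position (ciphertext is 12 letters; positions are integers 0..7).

Answer: EAGCCGBFFBEE 4 3

Derivation:
Char 1 ('D'): step: R->1, L=2; D->plug->E->R->B->L->E->refl->C->L'->A->R'->D->plug->E
Char 2 ('G'): step: R->2, L=2; G->plug->B->R->G->L->G->refl->D->L'->D->R'->A->plug->A
Char 3 ('E'): step: R->3, L=2; E->plug->D->R->D->L->D->refl->G->L'->G->R'->B->plug->G
Char 4 ('H'): step: R->4, L=2; H->plug->H->R->E->L->A->refl->F->L'->C->R'->C->plug->C
Char 5 ('B'): step: R->5, L=2; B->plug->G->R->D->L->D->refl->G->L'->G->R'->C->plug->C
Char 6 ('D'): step: R->6, L=2; D->plug->E->R->H->L->B->refl->H->L'->F->R'->B->plug->G
Char 7 ('E'): step: R->7, L=2; E->plug->D->R->G->L->G->refl->D->L'->D->R'->G->plug->B
Char 8 ('D'): step: R->0, L->3 (L advanced); D->plug->E->R->B->L->E->refl->C->L'->C->R'->F->plug->F
Char 9 ('H'): step: R->1, L=3; H->plug->H->R->G->L->A->refl->F->L'->F->R'->F->plug->F
Char 10 ('G'): step: R->2, L=3; G->plug->B->R->G->L->A->refl->F->L'->F->R'->G->plug->B
Char 11 ('C'): step: R->3, L=3; C->plug->C->R->H->L->B->refl->H->L'->D->R'->D->plug->E
Char 12 ('D'): step: R->4, L=3; D->plug->E->R->D->L->H->refl->B->L'->H->R'->D->plug->E
Final: ciphertext=EAGCCGBFFBEE, RIGHT=4, LEFT=3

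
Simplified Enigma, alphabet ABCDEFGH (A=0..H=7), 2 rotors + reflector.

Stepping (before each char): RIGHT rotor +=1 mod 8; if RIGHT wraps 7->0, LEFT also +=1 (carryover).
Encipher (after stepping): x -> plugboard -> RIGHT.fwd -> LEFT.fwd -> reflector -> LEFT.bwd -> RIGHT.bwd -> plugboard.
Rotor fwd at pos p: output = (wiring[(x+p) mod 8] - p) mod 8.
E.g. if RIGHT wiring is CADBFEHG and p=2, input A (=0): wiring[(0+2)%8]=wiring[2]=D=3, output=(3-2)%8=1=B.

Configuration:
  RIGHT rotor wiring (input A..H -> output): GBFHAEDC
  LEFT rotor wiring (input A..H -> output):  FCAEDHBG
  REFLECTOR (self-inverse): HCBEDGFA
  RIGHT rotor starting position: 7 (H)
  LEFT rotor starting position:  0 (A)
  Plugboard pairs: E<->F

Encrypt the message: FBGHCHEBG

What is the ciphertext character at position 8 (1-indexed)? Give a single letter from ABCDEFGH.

Char 1 ('F'): step: R->0, L->1 (L advanced); F->plug->E->R->A->L->B->refl->C->L'->D->R'->G->plug->G
Char 2 ('B'): step: R->1, L=1; B->plug->B->R->E->L->G->refl->F->L'->G->R'->C->plug->C
Char 3 ('G'): step: R->2, L=1; G->plug->G->R->E->L->G->refl->F->L'->G->R'->C->plug->C
Char 4 ('H'): step: R->3, L=1; H->plug->H->R->C->L->D->refl->E->L'->H->R'->E->plug->F
Char 5 ('C'): step: R->4, L=1; C->plug->C->R->H->L->E->refl->D->L'->C->R'->E->plug->F
Char 6 ('H'): step: R->5, L=1; H->plug->H->R->D->L->C->refl->B->L'->A->R'->F->plug->E
Char 7 ('E'): step: R->6, L=1; E->plug->F->R->B->L->H->refl->A->L'->F->R'->A->plug->A
Char 8 ('B'): step: R->7, L=1; B->plug->B->R->H->L->E->refl->D->L'->C->R'->C->plug->C

C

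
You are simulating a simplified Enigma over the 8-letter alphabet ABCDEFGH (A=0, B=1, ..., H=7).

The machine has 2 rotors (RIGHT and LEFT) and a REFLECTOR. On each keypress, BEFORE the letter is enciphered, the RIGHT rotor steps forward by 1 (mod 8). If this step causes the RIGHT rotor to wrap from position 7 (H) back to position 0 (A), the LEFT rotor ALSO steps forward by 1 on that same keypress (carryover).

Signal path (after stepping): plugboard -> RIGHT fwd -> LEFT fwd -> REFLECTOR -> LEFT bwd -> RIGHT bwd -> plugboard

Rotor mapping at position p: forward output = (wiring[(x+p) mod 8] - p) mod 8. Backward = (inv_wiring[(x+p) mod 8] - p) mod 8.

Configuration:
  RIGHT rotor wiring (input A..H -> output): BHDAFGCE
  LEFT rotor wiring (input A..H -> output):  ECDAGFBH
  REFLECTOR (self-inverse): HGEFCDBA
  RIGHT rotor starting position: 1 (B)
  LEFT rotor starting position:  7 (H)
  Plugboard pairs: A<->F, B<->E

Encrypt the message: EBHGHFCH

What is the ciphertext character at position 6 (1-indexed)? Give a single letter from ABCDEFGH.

Char 1 ('E'): step: R->2, L=7; E->plug->B->R->G->L->G->refl->B->L'->E->R'->D->plug->D
Char 2 ('B'): step: R->3, L=7; B->plug->E->R->B->L->F->refl->D->L'->C->R'->B->plug->E
Char 3 ('H'): step: R->4, L=7; H->plug->H->R->E->L->B->refl->G->L'->G->R'->C->plug->C
Char 4 ('G'): step: R->5, L=7; G->plug->G->R->D->L->E->refl->C->L'->H->R'->C->plug->C
Char 5 ('H'): step: R->6, L=7; H->plug->H->R->A->L->A->refl->H->L'->F->R'->E->plug->B
Char 6 ('F'): step: R->7, L=7; F->plug->A->R->F->L->H->refl->A->L'->A->R'->C->plug->C

C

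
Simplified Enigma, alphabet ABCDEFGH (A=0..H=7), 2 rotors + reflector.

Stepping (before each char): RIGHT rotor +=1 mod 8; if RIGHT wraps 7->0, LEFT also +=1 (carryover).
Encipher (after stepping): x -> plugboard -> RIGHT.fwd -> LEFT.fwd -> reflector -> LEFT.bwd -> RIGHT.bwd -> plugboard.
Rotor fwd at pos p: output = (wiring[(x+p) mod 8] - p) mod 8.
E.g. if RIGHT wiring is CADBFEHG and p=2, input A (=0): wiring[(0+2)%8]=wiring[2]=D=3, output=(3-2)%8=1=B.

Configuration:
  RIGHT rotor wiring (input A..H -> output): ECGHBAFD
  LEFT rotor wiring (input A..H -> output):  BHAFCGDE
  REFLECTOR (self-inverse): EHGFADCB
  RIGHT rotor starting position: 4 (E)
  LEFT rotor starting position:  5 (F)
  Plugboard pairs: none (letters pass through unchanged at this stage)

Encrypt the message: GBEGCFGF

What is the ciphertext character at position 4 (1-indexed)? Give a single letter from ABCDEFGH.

Char 1 ('G'): step: R->5, L=5; G->plug->G->R->C->L->H->refl->B->L'->A->R'->B->plug->B
Char 2 ('B'): step: R->6, L=5; B->plug->B->R->F->L->D->refl->F->L'->H->R'->A->plug->A
Char 3 ('E'): step: R->7, L=5; E->plug->E->R->A->L->B->refl->H->L'->C->R'->F->plug->F
Char 4 ('G'): step: R->0, L->6 (L advanced); G->plug->G->R->F->L->H->refl->B->L'->D->R'->H->plug->H

H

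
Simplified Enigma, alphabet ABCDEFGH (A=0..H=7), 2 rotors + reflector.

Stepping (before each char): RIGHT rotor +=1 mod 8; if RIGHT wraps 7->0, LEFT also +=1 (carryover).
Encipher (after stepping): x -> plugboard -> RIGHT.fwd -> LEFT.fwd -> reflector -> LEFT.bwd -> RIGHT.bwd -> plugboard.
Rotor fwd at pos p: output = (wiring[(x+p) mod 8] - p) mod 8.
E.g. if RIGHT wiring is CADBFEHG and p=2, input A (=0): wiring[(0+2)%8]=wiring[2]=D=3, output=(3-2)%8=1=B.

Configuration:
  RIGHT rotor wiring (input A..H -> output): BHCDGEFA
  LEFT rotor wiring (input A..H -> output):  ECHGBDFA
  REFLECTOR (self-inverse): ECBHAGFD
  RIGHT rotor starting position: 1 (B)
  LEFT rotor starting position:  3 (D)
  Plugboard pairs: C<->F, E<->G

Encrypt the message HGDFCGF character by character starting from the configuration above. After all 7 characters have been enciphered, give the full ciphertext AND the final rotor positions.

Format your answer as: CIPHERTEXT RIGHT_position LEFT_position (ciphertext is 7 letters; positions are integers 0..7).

Char 1 ('H'): step: R->2, L=3; H->plug->H->R->F->L->B->refl->C->L'->D->R'->E->plug->G
Char 2 ('G'): step: R->3, L=3; G->plug->E->R->F->L->B->refl->C->L'->D->R'->B->plug->B
Char 3 ('D'): step: R->4, L=3; D->plug->D->R->E->L->F->refl->G->L'->B->R'->C->plug->F
Char 4 ('F'): step: R->5, L=3; F->plug->C->R->D->L->C->refl->B->L'->F->R'->F->plug->C
Char 5 ('C'): step: R->6, L=3; C->plug->F->R->F->L->B->refl->C->L'->D->R'->C->plug->F
Char 6 ('G'): step: R->7, L=3; G->plug->E->R->E->L->F->refl->G->L'->B->R'->A->plug->A
Char 7 ('F'): step: R->0, L->4 (L advanced); F->plug->C->R->C->L->B->refl->C->L'->H->R'->B->plug->B
Final: ciphertext=GBFCFAB, RIGHT=0, LEFT=4

Answer: GBFCFAB 0 4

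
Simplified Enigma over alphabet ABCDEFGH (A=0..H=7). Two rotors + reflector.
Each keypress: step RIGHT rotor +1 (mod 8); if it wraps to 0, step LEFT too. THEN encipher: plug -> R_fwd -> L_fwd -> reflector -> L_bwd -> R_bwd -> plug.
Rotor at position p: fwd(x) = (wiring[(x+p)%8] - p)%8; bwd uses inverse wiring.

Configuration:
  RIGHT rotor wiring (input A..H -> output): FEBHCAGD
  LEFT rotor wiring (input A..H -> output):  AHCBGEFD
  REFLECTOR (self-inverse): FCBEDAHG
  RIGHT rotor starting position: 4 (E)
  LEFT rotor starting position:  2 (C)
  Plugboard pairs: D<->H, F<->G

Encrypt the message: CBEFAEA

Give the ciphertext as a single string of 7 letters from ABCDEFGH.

Answer: BEDCFBC

Derivation:
Char 1 ('C'): step: R->5, L=2; C->plug->C->R->G->L->G->refl->H->L'->B->R'->B->plug->B
Char 2 ('B'): step: R->6, L=2; B->plug->B->R->F->L->B->refl->C->L'->D->R'->E->plug->E
Char 3 ('E'): step: R->7, L=2; E->plug->E->R->A->L->A->refl->F->L'->H->R'->H->plug->D
Char 4 ('F'): step: R->0, L->3 (L advanced); F->plug->G->R->G->L->E->refl->D->L'->B->R'->C->plug->C
Char 5 ('A'): step: R->1, L=3; A->plug->A->R->D->L->C->refl->B->L'->C->R'->G->plug->F
Char 6 ('E'): step: R->2, L=3; E->plug->E->R->E->L->A->refl->F->L'->F->R'->B->plug->B
Char 7 ('A'): step: R->3, L=3; A->plug->A->R->E->L->A->refl->F->L'->F->R'->C->plug->C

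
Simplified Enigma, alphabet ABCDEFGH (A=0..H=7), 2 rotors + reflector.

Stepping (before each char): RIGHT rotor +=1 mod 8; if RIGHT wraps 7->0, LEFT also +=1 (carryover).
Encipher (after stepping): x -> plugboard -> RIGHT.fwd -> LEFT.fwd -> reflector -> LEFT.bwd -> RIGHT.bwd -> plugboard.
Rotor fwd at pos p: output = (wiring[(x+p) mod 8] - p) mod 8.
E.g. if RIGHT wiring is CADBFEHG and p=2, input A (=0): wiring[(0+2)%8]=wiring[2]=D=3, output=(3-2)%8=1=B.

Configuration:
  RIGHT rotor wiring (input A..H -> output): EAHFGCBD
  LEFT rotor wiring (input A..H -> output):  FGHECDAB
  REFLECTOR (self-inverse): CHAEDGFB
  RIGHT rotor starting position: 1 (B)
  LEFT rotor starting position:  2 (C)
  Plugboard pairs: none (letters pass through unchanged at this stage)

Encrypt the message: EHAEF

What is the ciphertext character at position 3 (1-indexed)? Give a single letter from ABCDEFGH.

Char 1 ('E'): step: R->2, L=2; E->plug->E->R->H->L->E->refl->D->L'->G->R'->H->plug->H
Char 2 ('H'): step: R->3, L=2; H->plug->H->R->E->L->G->refl->F->L'->A->R'->E->plug->E
Char 3 ('A'): step: R->4, L=2; A->plug->A->R->C->L->A->refl->C->L'->B->R'->H->plug->H

H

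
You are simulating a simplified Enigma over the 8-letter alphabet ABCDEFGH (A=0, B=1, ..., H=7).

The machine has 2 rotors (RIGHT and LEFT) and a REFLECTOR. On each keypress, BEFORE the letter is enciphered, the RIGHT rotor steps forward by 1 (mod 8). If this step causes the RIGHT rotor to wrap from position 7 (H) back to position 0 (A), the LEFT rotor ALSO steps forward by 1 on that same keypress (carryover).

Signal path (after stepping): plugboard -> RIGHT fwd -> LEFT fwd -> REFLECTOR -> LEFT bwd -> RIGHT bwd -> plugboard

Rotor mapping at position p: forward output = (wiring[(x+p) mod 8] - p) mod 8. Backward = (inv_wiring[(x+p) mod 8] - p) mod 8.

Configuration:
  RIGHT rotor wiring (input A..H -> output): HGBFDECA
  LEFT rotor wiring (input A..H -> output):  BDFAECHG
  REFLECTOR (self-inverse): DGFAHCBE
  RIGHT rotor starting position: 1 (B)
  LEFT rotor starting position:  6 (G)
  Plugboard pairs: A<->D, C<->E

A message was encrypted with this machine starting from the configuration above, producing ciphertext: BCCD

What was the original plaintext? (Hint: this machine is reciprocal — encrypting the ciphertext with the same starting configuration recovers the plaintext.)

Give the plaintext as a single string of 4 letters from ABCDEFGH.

Answer: GGGF

Derivation:
Char 1 ('B'): step: R->2, L=6; B->plug->B->R->D->L->F->refl->C->L'->F->R'->G->plug->G
Char 2 ('C'): step: R->3, L=6; C->plug->E->R->F->L->C->refl->F->L'->D->R'->G->plug->G
Char 3 ('C'): step: R->4, L=6; C->plug->E->R->D->L->F->refl->C->L'->F->R'->G->plug->G
Char 4 ('D'): step: R->5, L=6; D->plug->A->R->H->L->E->refl->H->L'->E->R'->F->plug->F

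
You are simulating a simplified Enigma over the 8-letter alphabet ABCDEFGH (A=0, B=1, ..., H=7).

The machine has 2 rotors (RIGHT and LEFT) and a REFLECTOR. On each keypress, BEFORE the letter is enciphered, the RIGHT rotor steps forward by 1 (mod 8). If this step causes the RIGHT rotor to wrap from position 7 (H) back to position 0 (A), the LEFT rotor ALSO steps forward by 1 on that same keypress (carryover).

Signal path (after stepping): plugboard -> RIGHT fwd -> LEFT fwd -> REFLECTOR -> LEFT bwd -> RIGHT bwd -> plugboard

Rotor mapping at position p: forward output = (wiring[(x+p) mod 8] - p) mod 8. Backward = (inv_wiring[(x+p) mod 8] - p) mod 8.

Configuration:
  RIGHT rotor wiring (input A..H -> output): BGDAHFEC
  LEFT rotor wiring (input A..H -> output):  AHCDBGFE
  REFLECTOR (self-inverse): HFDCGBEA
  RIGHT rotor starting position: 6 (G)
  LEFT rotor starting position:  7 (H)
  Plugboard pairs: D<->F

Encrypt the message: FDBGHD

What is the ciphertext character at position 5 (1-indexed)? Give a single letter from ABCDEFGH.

Char 1 ('F'): step: R->7, L=7; F->plug->D->R->E->L->E->refl->G->L'->H->R'->C->plug->C
Char 2 ('D'): step: R->0, L->0 (L advanced); D->plug->F->R->F->L->G->refl->E->L'->H->R'->E->plug->E
Char 3 ('B'): step: R->1, L=0; B->plug->B->R->C->L->C->refl->D->L'->D->R'->F->plug->D
Char 4 ('G'): step: R->2, L=0; G->plug->G->R->H->L->E->refl->G->L'->F->R'->C->plug->C
Char 5 ('H'): step: R->3, L=0; H->plug->H->R->A->L->A->refl->H->L'->B->R'->D->plug->F

F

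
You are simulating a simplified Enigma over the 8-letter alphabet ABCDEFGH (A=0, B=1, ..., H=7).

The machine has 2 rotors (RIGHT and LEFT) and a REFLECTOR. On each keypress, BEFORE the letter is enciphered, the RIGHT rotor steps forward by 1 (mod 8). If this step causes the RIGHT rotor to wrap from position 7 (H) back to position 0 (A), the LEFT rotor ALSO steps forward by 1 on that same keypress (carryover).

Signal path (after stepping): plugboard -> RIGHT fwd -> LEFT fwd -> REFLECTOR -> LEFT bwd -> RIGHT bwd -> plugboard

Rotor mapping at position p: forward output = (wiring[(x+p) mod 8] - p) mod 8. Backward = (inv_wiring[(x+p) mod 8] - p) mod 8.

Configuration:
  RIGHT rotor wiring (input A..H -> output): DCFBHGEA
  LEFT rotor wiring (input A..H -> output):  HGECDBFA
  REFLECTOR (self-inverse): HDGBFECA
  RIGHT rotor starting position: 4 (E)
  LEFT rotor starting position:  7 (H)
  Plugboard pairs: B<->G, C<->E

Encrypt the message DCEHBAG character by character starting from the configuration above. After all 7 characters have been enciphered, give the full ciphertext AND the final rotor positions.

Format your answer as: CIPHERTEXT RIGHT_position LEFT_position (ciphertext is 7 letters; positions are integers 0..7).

Char 1 ('D'): step: R->5, L=7; D->plug->D->R->G->L->C->refl->G->L'->H->R'->B->plug->G
Char 2 ('C'): step: R->6, L=7; C->plug->E->R->H->L->G->refl->C->L'->G->R'->A->plug->A
Char 3 ('E'): step: R->7, L=7; E->plug->C->R->D->L->F->refl->E->L'->F->R'->H->plug->H
Char 4 ('H'): step: R->0, L->0 (L advanced); H->plug->H->R->A->L->H->refl->A->L'->H->R'->E->plug->C
Char 5 ('B'): step: R->1, L=0; B->plug->G->R->H->L->A->refl->H->L'->A->R'->C->plug->E
Char 6 ('A'): step: R->2, L=0; A->plug->A->R->D->L->C->refl->G->L'->B->R'->G->plug->B
Char 7 ('G'): step: R->3, L=0; G->plug->B->R->E->L->D->refl->B->L'->F->R'->E->plug->C
Final: ciphertext=GAHCEBC, RIGHT=3, LEFT=0

Answer: GAHCEBC 3 0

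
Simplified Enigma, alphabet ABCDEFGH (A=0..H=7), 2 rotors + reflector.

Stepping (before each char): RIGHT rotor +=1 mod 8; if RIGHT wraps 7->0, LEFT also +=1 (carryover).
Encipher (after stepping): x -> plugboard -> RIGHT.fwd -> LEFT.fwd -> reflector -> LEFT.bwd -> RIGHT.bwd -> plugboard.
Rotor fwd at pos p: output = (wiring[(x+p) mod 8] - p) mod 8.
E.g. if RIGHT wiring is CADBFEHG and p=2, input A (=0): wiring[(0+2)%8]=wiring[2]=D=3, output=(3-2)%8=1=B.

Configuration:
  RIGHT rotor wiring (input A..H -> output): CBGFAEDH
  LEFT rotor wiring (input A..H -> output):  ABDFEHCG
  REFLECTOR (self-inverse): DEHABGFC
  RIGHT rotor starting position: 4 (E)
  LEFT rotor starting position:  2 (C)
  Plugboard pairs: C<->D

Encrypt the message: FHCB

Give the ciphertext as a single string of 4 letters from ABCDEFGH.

Answer: ECDA

Derivation:
Char 1 ('F'): step: R->5, L=2; F->plug->F->R->B->L->D->refl->A->L'->E->R'->E->plug->E
Char 2 ('H'): step: R->6, L=2; H->plug->H->R->G->L->G->refl->F->L'->D->R'->D->plug->C
Char 3 ('C'): step: R->7, L=2; C->plug->D->R->H->L->H->refl->C->L'->C->R'->C->plug->D
Char 4 ('B'): step: R->0, L->3 (L advanced); B->plug->B->R->B->L->B->refl->E->L'->C->R'->A->plug->A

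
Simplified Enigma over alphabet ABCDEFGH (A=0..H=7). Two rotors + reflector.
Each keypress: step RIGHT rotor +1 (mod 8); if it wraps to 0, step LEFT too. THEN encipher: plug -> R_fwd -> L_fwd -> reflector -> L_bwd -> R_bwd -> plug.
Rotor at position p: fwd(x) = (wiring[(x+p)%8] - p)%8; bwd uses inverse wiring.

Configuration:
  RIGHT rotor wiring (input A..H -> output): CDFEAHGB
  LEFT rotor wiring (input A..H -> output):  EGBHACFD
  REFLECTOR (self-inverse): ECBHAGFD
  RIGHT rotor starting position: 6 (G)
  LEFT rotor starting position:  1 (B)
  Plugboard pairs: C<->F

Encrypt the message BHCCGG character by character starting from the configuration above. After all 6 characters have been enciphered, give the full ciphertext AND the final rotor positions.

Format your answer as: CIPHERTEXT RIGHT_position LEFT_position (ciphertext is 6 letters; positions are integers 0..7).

Answer: HAEAFF 4 2

Derivation:
Char 1 ('B'): step: R->7, L=1; B->plug->B->R->D->L->H->refl->D->L'->H->R'->H->plug->H
Char 2 ('H'): step: R->0, L->2 (L advanced); H->plug->H->R->B->L->F->refl->G->L'->C->R'->A->plug->A
Char 3 ('C'): step: R->1, L=2; C->plug->F->R->F->L->B->refl->C->L'->G->R'->E->plug->E
Char 4 ('C'): step: R->2, L=2; C->plug->F->R->H->L->E->refl->A->L'->D->R'->A->plug->A
Char 5 ('G'): step: R->3, L=2; G->plug->G->R->A->L->H->refl->D->L'->E->R'->C->plug->F
Char 6 ('G'): step: R->4, L=2; G->plug->G->R->B->L->F->refl->G->L'->C->R'->C->plug->F
Final: ciphertext=HAEAFF, RIGHT=4, LEFT=2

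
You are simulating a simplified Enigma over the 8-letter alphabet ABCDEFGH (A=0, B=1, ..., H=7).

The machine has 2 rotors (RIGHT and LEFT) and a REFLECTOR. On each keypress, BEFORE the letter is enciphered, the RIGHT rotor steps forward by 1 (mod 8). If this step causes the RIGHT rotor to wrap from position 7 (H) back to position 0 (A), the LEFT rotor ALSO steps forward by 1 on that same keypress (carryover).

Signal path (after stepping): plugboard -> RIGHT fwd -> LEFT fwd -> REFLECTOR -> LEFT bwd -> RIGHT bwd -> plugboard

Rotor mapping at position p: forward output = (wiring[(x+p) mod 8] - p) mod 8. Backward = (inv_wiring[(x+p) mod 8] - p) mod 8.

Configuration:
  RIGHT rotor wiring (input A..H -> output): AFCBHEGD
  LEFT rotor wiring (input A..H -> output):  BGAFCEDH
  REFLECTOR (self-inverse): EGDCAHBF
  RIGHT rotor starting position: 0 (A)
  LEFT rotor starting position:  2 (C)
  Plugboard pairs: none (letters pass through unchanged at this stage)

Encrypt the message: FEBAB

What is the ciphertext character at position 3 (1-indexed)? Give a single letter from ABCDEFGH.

Char 1 ('F'): step: R->1, L=2; F->plug->F->R->F->L->F->refl->H->L'->G->R'->D->plug->D
Char 2 ('E'): step: R->2, L=2; E->plug->E->R->E->L->B->refl->G->L'->A->R'->A->plug->A
Char 3 ('B'): step: R->3, L=2; B->plug->B->R->E->L->B->refl->G->L'->A->R'->E->plug->E

E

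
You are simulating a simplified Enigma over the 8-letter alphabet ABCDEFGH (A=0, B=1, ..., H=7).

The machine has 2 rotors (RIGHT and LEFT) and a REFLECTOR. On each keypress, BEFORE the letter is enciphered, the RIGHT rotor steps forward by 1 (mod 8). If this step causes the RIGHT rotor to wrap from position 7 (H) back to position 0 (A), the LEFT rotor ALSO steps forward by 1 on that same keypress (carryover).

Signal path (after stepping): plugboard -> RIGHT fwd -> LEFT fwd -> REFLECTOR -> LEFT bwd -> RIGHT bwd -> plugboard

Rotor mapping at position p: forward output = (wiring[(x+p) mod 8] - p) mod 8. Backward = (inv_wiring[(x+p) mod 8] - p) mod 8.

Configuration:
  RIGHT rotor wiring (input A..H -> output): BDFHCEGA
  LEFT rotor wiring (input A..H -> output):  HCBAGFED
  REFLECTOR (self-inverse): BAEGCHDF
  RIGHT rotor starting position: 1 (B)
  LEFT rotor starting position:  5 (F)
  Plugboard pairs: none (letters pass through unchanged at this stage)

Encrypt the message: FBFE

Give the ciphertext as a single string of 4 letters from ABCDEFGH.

Answer: DGBG

Derivation:
Char 1 ('F'): step: R->2, L=5; F->plug->F->R->G->L->D->refl->G->L'->C->R'->D->plug->D
Char 2 ('B'): step: R->3, L=5; B->plug->B->R->H->L->B->refl->A->L'->A->R'->G->plug->G
Char 3 ('F'): step: R->4, L=5; F->plug->F->R->H->L->B->refl->A->L'->A->R'->B->plug->B
Char 4 ('E'): step: R->5, L=5; E->plug->E->R->G->L->D->refl->G->L'->C->R'->G->plug->G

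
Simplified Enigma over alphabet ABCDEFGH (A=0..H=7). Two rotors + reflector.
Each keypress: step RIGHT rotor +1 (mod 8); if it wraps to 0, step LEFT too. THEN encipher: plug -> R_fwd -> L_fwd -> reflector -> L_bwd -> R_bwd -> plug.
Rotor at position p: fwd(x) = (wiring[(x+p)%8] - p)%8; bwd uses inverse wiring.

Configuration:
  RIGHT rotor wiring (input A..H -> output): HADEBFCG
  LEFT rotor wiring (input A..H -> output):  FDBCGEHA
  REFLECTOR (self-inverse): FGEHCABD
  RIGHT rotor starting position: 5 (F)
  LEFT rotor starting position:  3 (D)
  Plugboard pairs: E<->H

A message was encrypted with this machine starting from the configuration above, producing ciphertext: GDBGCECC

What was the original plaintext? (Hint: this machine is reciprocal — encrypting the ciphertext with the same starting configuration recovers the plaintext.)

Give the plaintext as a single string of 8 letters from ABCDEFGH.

Answer: HGCBFHBF

Derivation:
Char 1 ('G'): step: R->6, L=3; G->plug->G->R->D->L->E->refl->C->L'->F->R'->E->plug->H
Char 2 ('D'): step: R->7, L=3; D->plug->D->R->E->L->F->refl->A->L'->G->R'->G->plug->G
Char 3 ('B'): step: R->0, L->4 (L advanced); B->plug->B->R->A->L->C->refl->E->L'->D->R'->C->plug->C
Char 4 ('G'): step: R->1, L=4; G->plug->G->R->F->L->H->refl->D->L'->C->R'->B->plug->B
Char 5 ('C'): step: R->2, L=4; C->plug->C->R->H->L->G->refl->B->L'->E->R'->F->plug->F
Char 6 ('E'): step: R->3, L=4; E->plug->H->R->A->L->C->refl->E->L'->D->R'->E->plug->H
Char 7 ('C'): step: R->4, L=4; C->plug->C->R->G->L->F->refl->A->L'->B->R'->B->plug->B
Char 8 ('C'): step: R->5, L=4; C->plug->C->R->B->L->A->refl->F->L'->G->R'->F->plug->F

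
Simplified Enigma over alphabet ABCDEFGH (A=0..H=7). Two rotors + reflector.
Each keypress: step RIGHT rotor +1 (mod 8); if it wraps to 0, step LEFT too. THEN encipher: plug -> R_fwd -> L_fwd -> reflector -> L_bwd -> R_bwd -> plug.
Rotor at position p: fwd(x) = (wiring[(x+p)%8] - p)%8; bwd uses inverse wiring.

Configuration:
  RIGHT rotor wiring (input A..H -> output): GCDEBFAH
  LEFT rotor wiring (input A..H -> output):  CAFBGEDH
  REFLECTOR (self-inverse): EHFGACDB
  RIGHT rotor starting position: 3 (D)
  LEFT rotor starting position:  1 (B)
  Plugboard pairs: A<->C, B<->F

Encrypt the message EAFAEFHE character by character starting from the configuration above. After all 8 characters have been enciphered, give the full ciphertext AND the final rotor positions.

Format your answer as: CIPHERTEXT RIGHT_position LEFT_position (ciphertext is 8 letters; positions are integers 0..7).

Char 1 ('E'): step: R->4, L=1; E->plug->E->R->C->L->A->refl->E->L'->B->R'->B->plug->F
Char 2 ('A'): step: R->5, L=1; A->plug->C->R->C->L->A->refl->E->L'->B->R'->D->plug->D
Char 3 ('F'): step: R->6, L=1; F->plug->B->R->B->L->E->refl->A->L'->C->R'->A->plug->C
Char 4 ('A'): step: R->7, L=1; A->plug->C->R->D->L->F->refl->C->L'->F->R'->E->plug->E
Char 5 ('E'): step: R->0, L->2 (L advanced); E->plug->E->R->B->L->H->refl->B->L'->E->R'->D->plug->D
Char 6 ('F'): step: R->1, L=2; F->plug->B->R->C->L->E->refl->A->L'->G->R'->G->plug->G
Char 7 ('H'): step: R->2, L=2; H->plug->H->R->A->L->D->refl->G->L'->H->R'->C->plug->A
Char 8 ('E'): step: R->3, L=2; E->plug->E->R->E->L->B->refl->H->L'->B->R'->A->plug->C
Final: ciphertext=FDCEDGAC, RIGHT=3, LEFT=2

Answer: FDCEDGAC 3 2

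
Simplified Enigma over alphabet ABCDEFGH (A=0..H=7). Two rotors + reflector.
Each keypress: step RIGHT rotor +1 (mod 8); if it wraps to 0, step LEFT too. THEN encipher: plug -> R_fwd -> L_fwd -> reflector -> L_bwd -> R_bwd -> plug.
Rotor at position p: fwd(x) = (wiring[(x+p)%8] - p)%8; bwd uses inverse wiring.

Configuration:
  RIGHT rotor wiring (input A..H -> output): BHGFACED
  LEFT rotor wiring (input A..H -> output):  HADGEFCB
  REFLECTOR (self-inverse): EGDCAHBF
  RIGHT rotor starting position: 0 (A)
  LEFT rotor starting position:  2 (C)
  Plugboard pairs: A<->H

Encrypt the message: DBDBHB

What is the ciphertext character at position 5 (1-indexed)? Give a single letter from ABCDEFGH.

Char 1 ('D'): step: R->1, L=2; D->plug->D->R->H->L->G->refl->B->L'->A->R'->H->plug->A
Char 2 ('B'): step: R->2, L=2; B->plug->B->R->D->L->D->refl->C->L'->C->R'->E->plug->E
Char 3 ('D'): step: R->3, L=2; D->plug->D->R->B->L->E->refl->A->L'->E->R'->G->plug->G
Char 4 ('B'): step: R->4, L=2; B->plug->B->R->G->L->F->refl->H->L'->F->R'->E->plug->E
Char 5 ('H'): step: R->5, L=2; H->plug->A->R->F->L->H->refl->F->L'->G->R'->C->plug->C

C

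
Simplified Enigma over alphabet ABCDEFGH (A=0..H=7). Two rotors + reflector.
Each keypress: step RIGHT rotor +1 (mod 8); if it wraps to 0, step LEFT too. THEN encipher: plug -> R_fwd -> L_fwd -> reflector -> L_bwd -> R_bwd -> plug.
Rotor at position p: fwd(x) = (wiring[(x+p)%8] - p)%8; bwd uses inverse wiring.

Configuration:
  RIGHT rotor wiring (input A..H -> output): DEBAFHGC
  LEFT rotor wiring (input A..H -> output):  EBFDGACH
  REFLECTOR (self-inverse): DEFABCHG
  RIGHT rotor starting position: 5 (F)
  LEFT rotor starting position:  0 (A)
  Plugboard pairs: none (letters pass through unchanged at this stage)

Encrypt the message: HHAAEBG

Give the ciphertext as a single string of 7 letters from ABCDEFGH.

Answer: ABHHBDA

Derivation:
Char 1 ('H'): step: R->6, L=0; H->plug->H->R->B->L->B->refl->E->L'->A->R'->A->plug->A
Char 2 ('H'): step: R->7, L=0; H->plug->H->R->H->L->H->refl->G->L'->E->R'->B->plug->B
Char 3 ('A'): step: R->0, L->1 (L advanced); A->plug->A->R->D->L->F->refl->C->L'->C->R'->H->plug->H
Char 4 ('A'): step: R->1, L=1; A->plug->A->R->D->L->F->refl->C->L'->C->R'->H->plug->H
Char 5 ('E'): step: R->2, L=1; E->plug->E->R->E->L->H->refl->G->L'->G->R'->B->plug->B
Char 6 ('B'): step: R->3, L=1; B->plug->B->R->C->L->C->refl->F->L'->D->R'->D->plug->D
Char 7 ('G'): step: R->4, L=1; G->plug->G->R->F->L->B->refl->E->L'->B->R'->A->plug->A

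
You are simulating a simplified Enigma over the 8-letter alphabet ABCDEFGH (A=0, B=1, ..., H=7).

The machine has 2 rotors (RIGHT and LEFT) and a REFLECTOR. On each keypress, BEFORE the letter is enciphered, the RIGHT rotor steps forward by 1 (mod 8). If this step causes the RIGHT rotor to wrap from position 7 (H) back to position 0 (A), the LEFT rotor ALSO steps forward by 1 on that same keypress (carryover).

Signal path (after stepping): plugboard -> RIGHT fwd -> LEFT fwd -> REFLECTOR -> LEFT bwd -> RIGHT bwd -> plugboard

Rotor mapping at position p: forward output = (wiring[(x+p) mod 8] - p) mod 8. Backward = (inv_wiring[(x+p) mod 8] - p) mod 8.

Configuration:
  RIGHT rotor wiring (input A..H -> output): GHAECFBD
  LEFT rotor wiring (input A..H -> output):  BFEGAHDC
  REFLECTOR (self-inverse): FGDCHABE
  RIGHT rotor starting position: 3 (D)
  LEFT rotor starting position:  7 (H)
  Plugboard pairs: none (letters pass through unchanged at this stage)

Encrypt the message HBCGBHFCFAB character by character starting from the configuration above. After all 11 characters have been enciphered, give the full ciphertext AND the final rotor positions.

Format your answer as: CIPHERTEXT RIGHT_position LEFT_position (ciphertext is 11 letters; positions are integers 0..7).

Answer: BGDFAGGHHFE 6 0

Derivation:
Char 1 ('H'): step: R->4, L=7; H->plug->H->R->A->L->D->refl->C->L'->B->R'->B->plug->B
Char 2 ('B'): step: R->5, L=7; B->plug->B->R->E->L->H->refl->E->L'->H->R'->G->plug->G
Char 3 ('C'): step: R->6, L=7; C->plug->C->R->A->L->D->refl->C->L'->B->R'->D->plug->D
Char 4 ('G'): step: R->7, L=7; G->plug->G->R->G->L->A->refl->F->L'->D->R'->F->plug->F
Char 5 ('B'): step: R->0, L->0 (L advanced); B->plug->B->R->H->L->C->refl->D->L'->G->R'->A->plug->A
Char 6 ('H'): step: R->1, L=0; H->plug->H->R->F->L->H->refl->E->L'->C->R'->G->plug->G
Char 7 ('F'): step: R->2, L=0; F->plug->F->R->B->L->F->refl->A->L'->E->R'->G->plug->G
Char 8 ('C'): step: R->3, L=0; C->plug->C->R->C->L->E->refl->H->L'->F->R'->H->plug->H
Char 9 ('F'): step: R->4, L=0; F->plug->F->R->D->L->G->refl->B->L'->A->R'->H->plug->H
Char 10 ('A'): step: R->5, L=0; A->plug->A->R->A->L->B->refl->G->L'->D->R'->F->plug->F
Char 11 ('B'): step: R->6, L=0; B->plug->B->R->F->L->H->refl->E->L'->C->R'->E->plug->E
Final: ciphertext=BGDFAGGHHFE, RIGHT=6, LEFT=0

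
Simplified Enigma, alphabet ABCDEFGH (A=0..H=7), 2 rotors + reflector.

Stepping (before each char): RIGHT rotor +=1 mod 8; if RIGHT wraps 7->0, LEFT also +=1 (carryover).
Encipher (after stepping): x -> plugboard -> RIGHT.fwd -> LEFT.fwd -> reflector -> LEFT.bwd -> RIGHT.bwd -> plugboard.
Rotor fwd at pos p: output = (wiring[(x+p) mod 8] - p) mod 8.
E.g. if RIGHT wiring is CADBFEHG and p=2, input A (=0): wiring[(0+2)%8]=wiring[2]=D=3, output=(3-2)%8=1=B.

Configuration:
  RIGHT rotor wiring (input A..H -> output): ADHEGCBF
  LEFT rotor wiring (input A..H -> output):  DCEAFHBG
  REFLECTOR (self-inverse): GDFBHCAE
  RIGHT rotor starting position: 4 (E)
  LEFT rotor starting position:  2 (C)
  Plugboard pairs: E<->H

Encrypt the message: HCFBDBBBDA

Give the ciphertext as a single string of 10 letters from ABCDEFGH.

Char 1 ('H'): step: R->5, L=2; H->plug->E->R->G->L->B->refl->D->L'->C->R'->F->plug->F
Char 2 ('C'): step: R->6, L=2; C->plug->C->R->C->L->D->refl->B->L'->G->R'->F->plug->F
Char 3 ('F'): step: R->7, L=2; F->plug->F->R->H->L->A->refl->G->L'->B->R'->B->plug->B
Char 4 ('B'): step: R->0, L->3 (L advanced); B->plug->B->R->D->L->G->refl->A->L'->F->R'->H->plug->E
Char 5 ('D'): step: R->1, L=3; D->plug->D->R->F->L->A->refl->G->L'->D->R'->C->plug->C
Char 6 ('B'): step: R->2, L=3; B->plug->B->R->C->L->E->refl->H->L'->G->R'->G->plug->G
Char 7 ('B'): step: R->3, L=3; B->plug->B->R->D->L->G->refl->A->L'->F->R'->F->plug->F
Char 8 ('B'): step: R->4, L=3; B->plug->B->R->G->L->H->refl->E->L'->C->R'->A->plug->A
Char 9 ('D'): step: R->5, L=3; D->plug->D->R->D->L->G->refl->A->L'->F->R'->A->plug->A
Char 10 ('A'): step: R->6, L=3; A->plug->A->R->D->L->G->refl->A->L'->F->R'->D->plug->D

Answer: FFBECGFAAD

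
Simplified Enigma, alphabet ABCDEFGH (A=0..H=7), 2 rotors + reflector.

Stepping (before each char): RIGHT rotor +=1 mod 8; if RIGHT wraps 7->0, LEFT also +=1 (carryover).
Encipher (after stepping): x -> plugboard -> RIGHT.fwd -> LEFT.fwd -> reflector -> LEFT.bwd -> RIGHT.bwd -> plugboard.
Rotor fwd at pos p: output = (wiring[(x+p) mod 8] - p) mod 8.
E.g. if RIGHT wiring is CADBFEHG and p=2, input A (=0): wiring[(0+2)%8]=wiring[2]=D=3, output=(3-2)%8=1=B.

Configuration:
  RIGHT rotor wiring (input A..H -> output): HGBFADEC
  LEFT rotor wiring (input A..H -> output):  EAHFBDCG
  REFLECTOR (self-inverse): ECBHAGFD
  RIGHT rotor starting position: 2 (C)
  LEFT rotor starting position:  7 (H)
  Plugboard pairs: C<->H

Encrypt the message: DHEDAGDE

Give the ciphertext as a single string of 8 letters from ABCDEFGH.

Char 1 ('D'): step: R->3, L=7; D->plug->D->R->B->L->F->refl->G->L'->E->R'->F->plug->F
Char 2 ('H'): step: R->4, L=7; H->plug->C->R->A->L->H->refl->D->L'->H->R'->B->plug->B
Char 3 ('E'): step: R->5, L=7; E->plug->E->R->B->L->F->refl->G->L'->E->R'->F->plug->F
Char 4 ('D'): step: R->6, L=7; D->plug->D->R->A->L->H->refl->D->L'->H->R'->F->plug->F
Char 5 ('A'): step: R->7, L=7; A->plug->A->R->D->L->A->refl->E->L'->G->R'->E->plug->E
Char 6 ('G'): step: R->0, L->0 (L advanced); G->plug->G->R->E->L->B->refl->C->L'->G->R'->B->plug->B
Char 7 ('D'): step: R->1, L=0; D->plug->D->R->H->L->G->refl->F->L'->D->R'->F->plug->F
Char 8 ('E'): step: R->2, L=0; E->plug->E->R->C->L->H->refl->D->L'->F->R'->G->plug->G

Answer: FBFFEBFG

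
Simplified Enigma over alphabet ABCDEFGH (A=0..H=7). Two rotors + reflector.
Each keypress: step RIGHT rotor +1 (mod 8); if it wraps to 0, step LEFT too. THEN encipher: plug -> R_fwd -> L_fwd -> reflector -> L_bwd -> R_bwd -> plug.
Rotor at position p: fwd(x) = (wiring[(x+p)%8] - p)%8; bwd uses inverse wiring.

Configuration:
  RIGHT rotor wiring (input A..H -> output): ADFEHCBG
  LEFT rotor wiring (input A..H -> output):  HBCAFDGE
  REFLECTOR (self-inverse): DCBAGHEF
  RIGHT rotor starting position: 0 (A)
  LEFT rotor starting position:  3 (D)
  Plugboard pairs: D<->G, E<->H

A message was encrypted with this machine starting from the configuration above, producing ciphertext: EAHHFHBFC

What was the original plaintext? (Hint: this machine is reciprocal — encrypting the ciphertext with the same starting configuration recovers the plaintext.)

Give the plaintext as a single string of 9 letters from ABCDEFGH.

Char 1 ('E'): step: R->1, L=3; E->plug->H->R->H->L->H->refl->F->L'->A->R'->F->plug->F
Char 2 ('A'): step: R->2, L=3; A->plug->A->R->D->L->D->refl->A->L'->C->R'->B->plug->B
Char 3 ('H'): step: R->3, L=3; H->plug->E->R->D->L->D->refl->A->L'->C->R'->H->plug->E
Char 4 ('H'): step: R->4, L=3; H->plug->E->R->E->L->B->refl->C->L'->B->R'->G->plug->D
Char 5 ('F'): step: R->5, L=3; F->plug->F->R->A->L->F->refl->H->L'->H->R'->G->plug->D
Char 6 ('H'): step: R->6, L=3; H->plug->E->R->H->L->H->refl->F->L'->A->R'->B->plug->B
Char 7 ('B'): step: R->7, L=3; B->plug->B->R->B->L->C->refl->B->L'->E->R'->C->plug->C
Char 8 ('F'): step: R->0, L->4 (L advanced); F->plug->F->R->C->L->C->refl->B->L'->A->R'->A->plug->A
Char 9 ('C'): step: R->1, L=4; C->plug->C->R->D->L->A->refl->D->L'->E->R'->B->plug->B

Answer: FBEDDBCAB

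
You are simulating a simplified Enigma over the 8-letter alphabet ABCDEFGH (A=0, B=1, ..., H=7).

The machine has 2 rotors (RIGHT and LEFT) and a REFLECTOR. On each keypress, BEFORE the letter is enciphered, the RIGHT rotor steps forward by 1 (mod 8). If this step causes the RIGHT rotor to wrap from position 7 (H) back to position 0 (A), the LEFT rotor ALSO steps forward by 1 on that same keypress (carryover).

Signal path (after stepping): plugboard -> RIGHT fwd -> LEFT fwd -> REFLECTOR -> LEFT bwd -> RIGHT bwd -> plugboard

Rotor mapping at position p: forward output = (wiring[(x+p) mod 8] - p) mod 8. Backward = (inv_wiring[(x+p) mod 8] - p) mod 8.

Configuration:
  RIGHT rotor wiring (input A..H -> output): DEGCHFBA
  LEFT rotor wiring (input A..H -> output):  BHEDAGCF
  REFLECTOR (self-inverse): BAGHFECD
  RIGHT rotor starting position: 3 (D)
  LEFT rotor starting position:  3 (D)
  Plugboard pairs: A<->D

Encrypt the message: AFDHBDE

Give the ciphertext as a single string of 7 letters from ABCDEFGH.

Char 1 ('A'): step: R->4, L=3; A->plug->D->R->E->L->C->refl->G->L'->F->R'->C->plug->C
Char 2 ('F'): step: R->5, L=3; F->plug->F->R->B->L->F->refl->E->L'->G->R'->D->plug->A
Char 3 ('D'): step: R->6, L=3; D->plug->A->R->D->L->H->refl->D->L'->C->R'->B->plug->B
Char 4 ('H'): step: R->7, L=3; H->plug->H->R->C->L->D->refl->H->L'->D->R'->E->plug->E
Char 5 ('B'): step: R->0, L->4 (L advanced); B->plug->B->R->E->L->F->refl->E->L'->A->R'->H->plug->H
Char 6 ('D'): step: R->1, L=4; D->plug->A->R->D->L->B->refl->A->L'->G->R'->D->plug->A
Char 7 ('E'): step: R->2, L=4; E->plug->E->R->H->L->H->refl->D->L'->F->R'->C->plug->C

Answer: CABEHAC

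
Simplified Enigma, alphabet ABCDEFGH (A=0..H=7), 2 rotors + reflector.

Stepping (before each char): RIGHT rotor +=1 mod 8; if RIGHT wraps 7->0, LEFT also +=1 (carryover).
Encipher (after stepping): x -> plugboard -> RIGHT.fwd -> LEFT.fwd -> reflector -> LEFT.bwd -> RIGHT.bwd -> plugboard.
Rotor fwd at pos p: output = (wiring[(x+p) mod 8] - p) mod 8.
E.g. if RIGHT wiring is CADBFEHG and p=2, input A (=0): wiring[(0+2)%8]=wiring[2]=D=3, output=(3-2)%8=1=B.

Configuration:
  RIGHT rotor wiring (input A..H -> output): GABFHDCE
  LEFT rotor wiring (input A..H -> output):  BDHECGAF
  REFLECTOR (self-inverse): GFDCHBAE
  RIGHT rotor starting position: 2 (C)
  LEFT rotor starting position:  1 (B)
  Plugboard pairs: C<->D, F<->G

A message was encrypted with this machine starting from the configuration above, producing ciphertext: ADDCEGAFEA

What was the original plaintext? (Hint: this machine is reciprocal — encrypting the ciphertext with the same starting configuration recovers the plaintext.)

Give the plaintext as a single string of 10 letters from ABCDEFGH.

Answer: DFCDAABGFD

Derivation:
Char 1 ('A'): step: R->3, L=1; A->plug->A->R->C->L->D->refl->C->L'->A->R'->C->plug->D
Char 2 ('D'): step: R->4, L=1; D->plug->C->R->G->L->E->refl->H->L'->F->R'->G->plug->F
Char 3 ('D'): step: R->5, L=1; D->plug->C->R->H->L->A->refl->G->L'->B->R'->D->plug->C
Char 4 ('C'): step: R->6, L=1; C->plug->D->R->C->L->D->refl->C->L'->A->R'->C->plug->D
Char 5 ('E'): step: R->7, L=1; E->plug->E->R->G->L->E->refl->H->L'->F->R'->A->plug->A
Char 6 ('G'): step: R->0, L->2 (L advanced); G->plug->F->R->D->L->E->refl->H->L'->G->R'->A->plug->A
Char 7 ('A'): step: R->1, L=2; A->plug->A->R->H->L->B->refl->F->L'->A->R'->B->plug->B
Char 8 ('F'): step: R->2, L=2; F->plug->G->R->E->L->G->refl->A->L'->C->R'->F->plug->G
Char 9 ('E'): step: R->3, L=2; E->plug->E->R->B->L->C->refl->D->L'->F->R'->G->plug->F
Char 10 ('A'): step: R->4, L=2; A->plug->A->R->D->L->E->refl->H->L'->G->R'->C->plug->D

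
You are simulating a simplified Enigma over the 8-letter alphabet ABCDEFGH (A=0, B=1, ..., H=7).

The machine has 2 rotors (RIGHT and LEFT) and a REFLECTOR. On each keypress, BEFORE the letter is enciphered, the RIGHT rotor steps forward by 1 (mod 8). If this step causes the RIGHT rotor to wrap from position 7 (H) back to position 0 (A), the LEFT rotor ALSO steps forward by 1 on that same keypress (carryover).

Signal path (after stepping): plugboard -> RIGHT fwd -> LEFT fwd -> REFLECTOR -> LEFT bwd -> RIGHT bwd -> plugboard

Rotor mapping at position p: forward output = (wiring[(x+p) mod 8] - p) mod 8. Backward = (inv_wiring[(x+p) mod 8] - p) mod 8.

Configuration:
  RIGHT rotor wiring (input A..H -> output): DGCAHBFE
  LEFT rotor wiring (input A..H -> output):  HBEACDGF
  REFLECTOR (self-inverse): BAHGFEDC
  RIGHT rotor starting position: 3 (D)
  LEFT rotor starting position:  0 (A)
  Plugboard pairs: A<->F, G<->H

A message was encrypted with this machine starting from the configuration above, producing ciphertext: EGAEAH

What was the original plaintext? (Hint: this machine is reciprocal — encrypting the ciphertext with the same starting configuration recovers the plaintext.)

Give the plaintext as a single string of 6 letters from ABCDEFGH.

Answer: ACFDEE

Derivation:
Char 1 ('E'): step: R->4, L=0; E->plug->E->R->H->L->F->refl->E->L'->C->R'->F->plug->A
Char 2 ('G'): step: R->5, L=0; G->plug->H->R->C->L->E->refl->F->L'->H->R'->C->plug->C
Char 3 ('A'): step: R->6, L=0; A->plug->F->R->C->L->E->refl->F->L'->H->R'->A->plug->F
Char 4 ('E'): step: R->7, L=0; E->plug->E->R->B->L->B->refl->A->L'->D->R'->D->plug->D
Char 5 ('A'): step: R->0, L->1 (L advanced); A->plug->F->R->B->L->D->refl->G->L'->H->R'->E->plug->E
Char 6 ('H'): step: R->1, L=1; H->plug->G->R->D->L->B->refl->A->L'->A->R'->E->plug->E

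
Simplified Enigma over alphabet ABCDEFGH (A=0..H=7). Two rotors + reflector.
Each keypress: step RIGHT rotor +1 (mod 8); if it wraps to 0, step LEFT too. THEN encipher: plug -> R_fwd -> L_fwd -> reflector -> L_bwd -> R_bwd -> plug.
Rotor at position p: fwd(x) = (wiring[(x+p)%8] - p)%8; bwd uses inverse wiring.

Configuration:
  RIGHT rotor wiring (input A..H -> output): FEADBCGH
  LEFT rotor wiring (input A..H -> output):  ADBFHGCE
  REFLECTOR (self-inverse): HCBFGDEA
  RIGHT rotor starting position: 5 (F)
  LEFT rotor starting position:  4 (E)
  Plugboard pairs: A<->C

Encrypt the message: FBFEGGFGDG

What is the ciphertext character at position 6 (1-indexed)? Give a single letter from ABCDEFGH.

Char 1 ('F'): step: R->6, L=4; F->plug->F->R->F->L->H->refl->A->L'->D->R'->G->plug->G
Char 2 ('B'): step: R->7, L=4; B->plug->B->R->G->L->F->refl->D->L'->A->R'->A->plug->C
Char 3 ('F'): step: R->0, L->5 (L advanced); F->plug->F->R->C->L->H->refl->A->L'->G->R'->G->plug->G
Char 4 ('E'): step: R->1, L=5; E->plug->E->R->B->L->F->refl->D->L'->D->R'->A->plug->C
Char 5 ('G'): step: R->2, L=5; G->plug->G->R->D->L->D->refl->F->L'->B->R'->B->plug->B
Char 6 ('G'): step: R->3, L=5; G->plug->G->R->B->L->F->refl->D->L'->D->R'->D->plug->D

D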